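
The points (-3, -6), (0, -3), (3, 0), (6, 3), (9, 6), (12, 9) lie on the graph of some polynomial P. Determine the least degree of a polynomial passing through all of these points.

1

Forward differences of the values at u = -3, 0, 3, 6, 9, 12:
  P  : -6  -3  0  3  6  9
  Δ  : 3  3  3  3  3
  Δ^2: 0  0  0  0
  Δ^3: 0  0  0
  Δ^4: 0  0
  Δ^5: 0
The first differences are constant (3) and nonzero, while all higher differences vanish, so the minimal degree is 1.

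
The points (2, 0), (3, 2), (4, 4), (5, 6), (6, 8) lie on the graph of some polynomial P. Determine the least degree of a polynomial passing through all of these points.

Forward differences of the values at u = 2, 3, 4, 5, 6:
  P  : 0  2  4  6  8
  Δ  : 2  2  2  2
  Δ^2: 0  0  0
  Δ^3: 0  0
  Δ^4: 0
The first differences are constant (2) and nonzero, while all higher differences vanish, so the minimal degree is 1.

1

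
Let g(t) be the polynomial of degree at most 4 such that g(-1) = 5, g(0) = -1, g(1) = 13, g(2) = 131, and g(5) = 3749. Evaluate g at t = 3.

Write g(t) = at^4 + bt^3 + ct^2 + dt + e. Substituting each data point gives a linear system:
  a - b + c - d + e = 5
  e = -1
  a + b + c + d + e = 13
  16a + 8b + 4c + 2d + e = 131
  625a + 125b + 25c + 5d + e = 3749
Solving the system yields a = 5, b = 4, c = 5, d = 0, e = -1.
So g(t) = 5t^4 + 4t^3 + 5t^2 - 1.
Then g(3) = 557.

557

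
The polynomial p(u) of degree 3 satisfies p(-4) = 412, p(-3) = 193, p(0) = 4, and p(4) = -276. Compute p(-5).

Using the Lagrange interpolation formula with nodes -4, -3, 0, 4:
  L_0(u) = (u + 3)u(u - 4) / -32
  L_1(u) = (u + 4)u(u - 4) / 21
  L_2(u) = (u + 4)(u + 3)(u - 4) / -48
  L_3(u) = (u + 4)(u + 3)u / 224
Then p(u) = 412·L_0(u) + 193·L_1(u) + 4·L_2(u) - 276·L_3(u).
Expanding and collecting terms gives p(u) = -5u^3 + 4u^2 - 6u + 4.
Evaluating at u = -5: p(-5) = 759.

759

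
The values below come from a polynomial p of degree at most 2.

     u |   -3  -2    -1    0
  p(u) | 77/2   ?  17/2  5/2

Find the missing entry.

The 3 known points determine the degree-2 polynomial uniquely.
Write p(u) = au^2 + bu + c. Substituting each data point gives a linear system:
  9a - 3b + c = 77/2
  a - b + c = 17/2
  c = 5/2
Solving the system yields a = 3, b = -3, c = 5/2.
So p(u) = 3u^2 - 3u + 5/2.
Then p(-2) = 41/2.

41/2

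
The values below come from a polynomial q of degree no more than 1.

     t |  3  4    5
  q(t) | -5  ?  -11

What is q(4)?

-8

The 2 known points determine the degree-1 polynomial uniquely.
Write q(t) = at + b. Substituting each data point gives a linear system:
  3a + b = -5
  5a + b = -11
Solving the system yields a = -3, b = 4.
So q(t) = -3t + 4.
Then q(4) = -8.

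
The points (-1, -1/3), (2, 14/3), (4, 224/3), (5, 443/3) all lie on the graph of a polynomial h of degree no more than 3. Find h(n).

h(n) = n^3 + (5/3)n^2 - 3n - 4

Using the Lagrange interpolation formula with nodes -1, 2, 4, 5:
  L_0(n) = (n - 2)(n - 4)(n - 5) / -90
  L_1(n) = (n + 1)(n - 4)(n - 5) / 18
  L_2(n) = (n + 1)(n - 2)(n - 5) / -10
  L_3(n) = (n + 1)(n - 2)(n - 4) / 18
Then h(n) = -1/3·L_0(n) + 14/3·L_1(n) + 224/3·L_2(n) + 443/3·L_3(n).
Expanding and collecting terms gives h(n) = n³ + (5/3)n² - 3n - 4.
Check: h(5) = 443/3. ✓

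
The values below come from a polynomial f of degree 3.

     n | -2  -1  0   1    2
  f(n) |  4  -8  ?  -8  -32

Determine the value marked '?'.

The 4 known points determine the degree-3 polynomial uniquely.
Write f(n) = an^3 + bn^2 + cn + d. Substituting each data point gives a linear system:
  -8a + 4b - 2c + d = 4
  -a + b - c + d = -8
  a + b + c + d = -8
  8a + 4b + 2c + d = -32
Solving the system yields a = -3, b = -2, c = 3, d = -6.
So f(n) = -3n^3 - 2n^2 + 3n - 6.
Then f(0) = -6.

-6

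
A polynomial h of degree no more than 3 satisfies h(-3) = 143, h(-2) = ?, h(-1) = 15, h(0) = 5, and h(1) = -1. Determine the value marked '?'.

The 4 known points determine the degree-3 polynomial uniquely.
Write h(x) = ax^3 + bx^2 + cx + d. Substituting each data point gives a linear system:
  -27a + 9b - 3c + d = 143
  -a + b - c + d = 15
  d = 5
  a + b + c + d = -1
Solving the system yields a = -4, b = 2, c = -4, d = 5.
So h(x) = -4x^3 + 2x^2 - 4x + 5.
Then h(-2) = 53.

53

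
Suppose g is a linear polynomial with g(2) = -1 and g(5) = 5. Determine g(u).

Write g(u) = au + b. Substituting each data point gives a linear system:
  2a + b = -1
  5a + b = 5
Solving the system yields a = 2, b = -5.
So g(u) = 2u - 5.
Check: g(2) = -1. ✓

g(u) = 2u - 5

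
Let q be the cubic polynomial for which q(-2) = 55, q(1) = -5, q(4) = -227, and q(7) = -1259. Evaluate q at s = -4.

325

Forward differences of the values at s = -2, 1, 4, 7:
  q  : 55  -5  -227  -1259
  Δ  : -60  -222  -1032
  Δ^2: -162  -810
  Δ^3: -648
The third differences are constant, confirming degree 3.
Interpolating (Newton forward form) and evaluating at s = -4 gives q(-4) = 325.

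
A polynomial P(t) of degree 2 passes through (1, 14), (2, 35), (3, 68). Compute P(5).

Using the Lagrange interpolation formula with nodes 1, 2, 3:
  L_0(t) = (t - 2)(t - 3) / 2
  L_1(t) = (t - 1)(t - 3) / -1
  L_2(t) = (t - 1)(t - 2) / 2
Then P(t) = 14·L_0(t) + 35·L_1(t) + 68·L_2(t).
Expanding and collecting terms gives P(t) = 6t² + 3t + 5.
Evaluating at t = 5: P(5) = 170.

170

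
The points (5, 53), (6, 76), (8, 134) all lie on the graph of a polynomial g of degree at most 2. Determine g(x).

g(x) = 2x^2 + x - 2

Using the Lagrange interpolation formula with nodes 5, 6, 8:
  L_0(x) = (x - 6)(x - 8) / 3
  L_1(x) = (x - 5)(x - 8) / -2
  L_2(x) = (x - 5)(x - 6) / 6
Then g(x) = 53·L_0(x) + 76·L_1(x) + 134·L_2(x).
Expanding and collecting terms gives g(x) = 2x^2 + x - 2.
Check: g(8) = 134. ✓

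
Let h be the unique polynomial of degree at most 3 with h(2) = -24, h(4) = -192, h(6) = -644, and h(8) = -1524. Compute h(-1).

21/2

Write h(u) = au^3 + bu^2 + cu + d. Substituting each data point gives a linear system:
  8a + 4b + 2c + d = -24
  64a + 16b + 4c + d = -192
  216a + 36b + 6c + d = -644
  512a + 64b + 8c + d = -1524
Solving the system yields a = -3, b = 1/2, c = -3, d = 4.
So h(u) = -3u^3 + (1/2)u^2 - 3u + 4.
Then h(-1) = 21/2.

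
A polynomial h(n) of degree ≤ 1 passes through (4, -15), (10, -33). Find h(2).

-9

Using the Lagrange interpolation formula with nodes 4, 10:
  L_0(n) = (n - 10) / -6
  L_1(n) = (n - 4) / 6
Then h(n) = -15·L_0(n) - 33·L_1(n).
Expanding and collecting terms gives h(n) = -3n - 3.
Evaluating at n = 2: h(2) = -9.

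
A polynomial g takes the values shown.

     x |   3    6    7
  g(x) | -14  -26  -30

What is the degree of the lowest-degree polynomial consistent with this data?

1

Divided differences on the nodes 3, 6, 7:
  order 0: -14  -26  -30
  order 1: -4  -4
  order 2: 0
The order-1 divided differences are all -4 (nonzero) and every higher order vanishes, so the data lies on a polynomial of degree exactly 1.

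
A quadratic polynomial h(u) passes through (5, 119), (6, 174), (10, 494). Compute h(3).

Using the Lagrange interpolation formula with nodes 5, 6, 10:
  L_0(u) = (u - 6)(u - 10) / 5
  L_1(u) = (u - 5)(u - 10) / -4
  L_2(u) = (u - 5)(u - 6) / 20
Then h(u) = 119·L_0(u) + 174·L_1(u) + 494·L_2(u).
Expanding and collecting terms gives h(u) = 5u² - 6.
Evaluating at u = 3: h(3) = 39.

39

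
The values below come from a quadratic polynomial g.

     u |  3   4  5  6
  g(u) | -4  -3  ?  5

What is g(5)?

The 3 known points determine the degree-2 polynomial uniquely.
Write g(u) = au^2 + bu + c. Substituting each data point gives a linear system:
  9a + 3b + c = -4
  16a + 4b + c = -3
  36a + 6b + c = 5
Solving the system yields a = 1, b = -6, c = 5.
So g(u) = u^2 - 6u + 5.
Then g(5) = 0.

0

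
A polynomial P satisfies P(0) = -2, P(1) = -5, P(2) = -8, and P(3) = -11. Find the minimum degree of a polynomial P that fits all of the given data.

Forward differences of the values at u = 0, 1, 2, 3:
  P  : -2  -5  -8  -11
  Δ  : -3  -3  -3
  Δ^2: 0  0
  Δ^3: 0
The first differences are constant (-3) and nonzero, while all higher differences vanish, so the minimal degree is 1.

1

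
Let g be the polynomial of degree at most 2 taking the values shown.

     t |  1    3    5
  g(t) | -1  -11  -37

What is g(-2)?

-16

Forward differences of the values at t = 1, 3, 5:
  g  : -1  -11  -37
  Δ  : -10  -26
  Δ^2: -16
The second differences are constant, confirming degree 2.
Interpolating (Newton forward form) and evaluating at t = -2 gives g(-2) = -16.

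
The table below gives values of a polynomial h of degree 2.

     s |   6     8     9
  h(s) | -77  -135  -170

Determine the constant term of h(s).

1

Write h(s) = as^2 + bs + c. Substituting each data point gives a linear system:
  36a + 6b + c = -77
  64a + 8b + c = -135
  81a + 9b + c = -170
Solving the system yields a = -2, b = -1, c = 1.
So h(s) = -2s^2 - s + 1.
The constant term is 1.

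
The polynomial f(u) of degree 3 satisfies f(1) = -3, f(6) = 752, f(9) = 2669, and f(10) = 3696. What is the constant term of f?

Write f(u) = au^3 + bu^2 + cu + d. Substituting each data point gives a linear system:
  a + b + c + d = -3
  216a + 36b + 6c + d = 752
  729a + 81b + 9c + d = 2669
  1000a + 100b + 10c + d = 3696
Solving the system yields a = 4, b = -3, c = 0, d = -4.
So f(u) = 4u^3 - 3u^2 - 4.
The constant term is -4.

-4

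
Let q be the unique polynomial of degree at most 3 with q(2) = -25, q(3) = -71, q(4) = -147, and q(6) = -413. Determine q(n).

Using the Lagrange interpolation formula with nodes 2, 3, 4, 6:
  L_0(n) = (n - 3)(n - 4)(n - 6) / -8
  L_1(n) = (n - 2)(n - 4)(n - 6) / 3
  L_2(n) = (n - 2)(n - 3)(n - 6) / -4
  L_3(n) = (n - 2)(n - 3)(n - 4) / 24
Then q(n) = -25·L_0(n) - 71·L_1(n) - 147·L_2(n) - 413·L_3(n).
Expanding and collecting terms gives q(n) = -n^3 - 6n^2 + 3n + 1.
Check: q(6) = -413. ✓

q(n) = -n^3 - 6n^2 + 3n + 1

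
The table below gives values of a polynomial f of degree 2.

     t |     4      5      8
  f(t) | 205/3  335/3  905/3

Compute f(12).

Write f(t) = at^2 + bt + c. Substituting each data point gives a linear system:
  16a + 4b + c = 205/3
  25a + 5b + c = 335/3
  64a + 8b + c = 905/3
Solving the system yields a = 5, b = -5/3, c = -5.
So f(t) = 5t² - (5/3)t - 5.
Then f(12) = 695.

695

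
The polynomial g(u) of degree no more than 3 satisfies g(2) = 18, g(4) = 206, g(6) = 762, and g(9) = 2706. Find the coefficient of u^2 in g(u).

-2

Write g(u) = au^3 + bu^2 + cu + d. Substituting each data point gives a linear system:
  8a + 4b + 2c + d = 18
  64a + 16b + 4c + d = 206
  216a + 36b + 6c + d = 762
  729a + 81b + 9c + d = 2706
Solving the system yields a = 4, b = -2, c = -6, d = 6.
So g(u) = 4u^3 - 2u^2 - 6u + 6.
The coefficient of u^2 is -2.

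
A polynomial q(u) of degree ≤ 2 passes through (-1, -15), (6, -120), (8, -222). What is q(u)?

q(u) = -4u^2 + 5u - 6

Write q(u) = au^2 + bu + c. Substituting each data point gives a linear system:
  a - b + c = -15
  36a + 6b + c = -120
  64a + 8b + c = -222
Solving the system yields a = -4, b = 5, c = -6.
So q(u) = -4u² + 5u - 6.
Check: q(-1) = -15. ✓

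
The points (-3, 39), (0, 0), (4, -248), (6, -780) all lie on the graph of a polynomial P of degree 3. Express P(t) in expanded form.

Write P(t) = at^3 + bt^2 + ct + d. Substituting each data point gives a linear system:
  -27a + 9b - 3c + d = 39
  d = 0
  64a + 16b + 4c + d = -248
  216a + 36b + 6c + d = -780
Solving the system yields a = -3, b = -4, c = 2, d = 0.
So P(t) = -3t^3 - 4t^2 + 2t.
Check: P(6) = -780. ✓

P(t) = -3t^3 - 4t^2 + 2t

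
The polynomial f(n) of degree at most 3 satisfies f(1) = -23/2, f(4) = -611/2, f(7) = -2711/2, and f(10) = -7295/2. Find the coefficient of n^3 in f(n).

-3

Write f(n) = an^3 + bn^2 + cn + d. Substituting each data point gives a linear system:
  a + b + c + d = -23/2
  64a + 16b + 4c + d = -611/2
  343a + 49b + 7c + d = -2711/2
  1000a + 100b + 10c + d = -7295/2
Solving the system yields a = -3, b = -6, c = -5, d = 5/2.
So f(n) = -3n^3 - 6n^2 - 5n + 5/2.
The leading coefficient is -3.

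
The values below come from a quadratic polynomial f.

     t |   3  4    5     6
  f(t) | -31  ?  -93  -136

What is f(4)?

-58

The 3 known points determine the degree-2 polynomial uniquely.
Write f(t) = at^2 + bt + c. Substituting each data point gives a linear system:
  9a + 3b + c = -31
  25a + 5b + c = -93
  36a + 6b + c = -136
Solving the system yields a = -4, b = 1, c = 2.
So f(t) = -4t^2 + t + 2.
Then f(4) = -58.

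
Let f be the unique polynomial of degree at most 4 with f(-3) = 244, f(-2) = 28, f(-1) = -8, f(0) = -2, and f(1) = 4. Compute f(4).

Using the Lagrange interpolation formula with nodes -3, -2, -1, 0, 1:
  L_0(x) = (x + 2)(x + 1)x(x - 1) / 24
  L_1(x) = (x + 3)(x + 1)x(x - 1) / -6
  L_2(x) = (x + 3)(x + 2)x(x - 1) / 4
  L_3(x) = (x + 3)(x + 2)(x + 1)(x - 1) / -6
  L_4(x) = (x + 3)(x + 2)(x + 1)x / 24
Then f(x) = 244·L_0(x) + 28·L_1(x) - 8·L_2(x) - 2·L_3(x) + 4·L_4(x).
Expanding and collecting terms gives f(x) = 4x^4 + x^3 - 4x^2 + 5x - 2.
Evaluating at x = 4: f(4) = 1042.

1042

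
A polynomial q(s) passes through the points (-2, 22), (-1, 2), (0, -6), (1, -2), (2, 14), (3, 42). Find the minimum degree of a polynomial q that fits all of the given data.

2

Forward differences of the values at s = -2, -1, 0, 1, 2, 3:
  q  : 22  2  -6  -2  14  42
  Δ  : -20  -8  4  16  28
  Δ^2: 12  12  12  12
  Δ^3: 0  0  0
  Δ^4: 0  0
  Δ^5: 0
The second differences are constant (12) and nonzero, while all higher differences vanish, so the minimal degree is 2.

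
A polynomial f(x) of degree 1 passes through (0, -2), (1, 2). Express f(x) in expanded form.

Using the Lagrange interpolation formula with nodes 0, 1:
  L_0(x) = (x - 1) / -1
  L_1(x) = x / 1
Then f(x) = -2·L_0(x) + 2·L_1(x).
Expanding and collecting terms gives f(x) = 4x - 2.
Check: f(0) = -2. ✓

f(x) = 4x - 2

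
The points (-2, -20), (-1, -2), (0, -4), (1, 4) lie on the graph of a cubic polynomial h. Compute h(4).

388

Forward differences of the values at s = -2, -1, 0, 1:
  h  : -20  -2  -4  4
  Δ  : 18  -2  8
  Δ^2: -20  10
  Δ^3: 30
The third differences are constant, confirming degree 3.
Interpolating (Newton forward form) and evaluating at s = 4 gives h(4) = 388.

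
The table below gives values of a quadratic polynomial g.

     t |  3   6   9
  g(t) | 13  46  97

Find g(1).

1

Write g(t) = at^2 + bt + c. Substituting each data point gives a linear system:
  9a + 3b + c = 13
  36a + 6b + c = 46
  81a + 9b + c = 97
Solving the system yields a = 1, b = 2, c = -2.
So g(t) = t^2 + 2t - 2.
Then g(1) = 1.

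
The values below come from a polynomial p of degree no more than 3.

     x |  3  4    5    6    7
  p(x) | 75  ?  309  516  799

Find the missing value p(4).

The 4 known points determine the degree-3 polynomial uniquely.
Write p(x) = ax^3 + bx^2 + cx + d. Substituting each data point gives a linear system:
  27a + 9b + 3c + d = 75
  125a + 25b + 5c + d = 309
  216a + 36b + 6c + d = 516
  343a + 49b + 7c + d = 799
Solving the system yields a = 2, b = 2, c = 3, d = -6.
So p(x) = 2x^3 + 2x^2 + 3x - 6.
Then p(4) = 166.

166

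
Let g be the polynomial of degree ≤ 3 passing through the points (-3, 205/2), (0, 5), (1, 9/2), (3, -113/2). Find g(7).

Write g(n) = an^3 + bn^2 + cn + d. Substituting each data point gives a linear system:
  -27a + 9b - 3c + d = 205/2
  d = 5
  a + b + c + d = 9/2
  27a + 9b + 3c + d = -113/2
Solving the system yields a = -3, b = 2, c = 1/2, d = 5.
So g(n) = -3n³ + 2n² + (1/2)n + 5.
Then g(7) = -1845/2.

-1845/2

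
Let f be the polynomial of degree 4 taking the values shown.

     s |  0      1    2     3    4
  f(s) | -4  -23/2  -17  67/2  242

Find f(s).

Using the Lagrange interpolation formula with nodes 0, 1, 2, 3, 4:
  L_0(s) = (s - 1)(s - 2)(s - 3)(s - 4) / 24
  L_1(s) = s(s - 2)(s - 3)(s - 4) / -6
  L_2(s) = s(s - 1)(s - 3)(s - 4) / 4
  L_3(s) = s(s - 1)(s - 2)(s - 4) / -6
  L_4(s) = s(s - 1)(s - 2)(s - 3) / 24
Then f(s) = -4·L_0(s) - 23/2·L_1(s) - 17·L_2(s) + 67/2·L_3(s) + 242·L_4(s).
Expanding and collecting terms gives f(s) = 2s⁴ - 3s³ - 4s² - (5/2)s - 4.
Check: f(2) = -17. ✓

f(s) = 2s^4 - 3s^3 - 4s^2 - (5/2)s - 4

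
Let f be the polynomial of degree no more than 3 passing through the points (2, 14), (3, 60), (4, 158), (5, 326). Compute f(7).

Using the Lagrange interpolation formula with nodes 2, 3, 4, 5:
  L_0(t) = (t - 3)(t - 4)(t - 5) / -6
  L_1(t) = (t - 2)(t - 4)(t - 5) / 2
  L_2(t) = (t - 2)(t - 3)(t - 5) / -2
  L_3(t) = (t - 2)(t - 3)(t - 4) / 6
Then f(t) = 14·L_0(t) + 60·L_1(t) + 158·L_2(t) + 326·L_3(t).
Expanding and collecting terms gives f(t) = 3t³ - t² - 6t + 6.
Evaluating at t = 7: f(7) = 944.

944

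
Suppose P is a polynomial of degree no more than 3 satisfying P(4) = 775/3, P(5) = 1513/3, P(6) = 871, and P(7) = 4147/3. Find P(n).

Write P(n) = an^3 + bn^2 + cn + d. Substituting each data point gives a linear system:
  64a + 16b + 4c + d = 775/3
  125a + 25b + 5c + d = 1513/3
  216a + 36b + 6c + d = 871
  343a + 49b + 7c + d = 4147/3
Solving the system yields a = 4, b = 1/3, c = -1, d = 1.
So P(n) = 4n³ + (1/3)n² - n + 1.
Check: P(7) = 4147/3. ✓

P(n) = 4n^3 + (1/3)n^2 - n + 1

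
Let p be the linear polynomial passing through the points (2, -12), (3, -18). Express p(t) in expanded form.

Using the Lagrange interpolation formula with nodes 2, 3:
  L_0(t) = (t - 3) / -1
  L_1(t) = (t - 2) / 1
Then p(t) = -12·L_0(t) - 18·L_1(t).
Expanding and collecting terms gives p(t) = -6t.
Check: p(3) = -18. ✓

p(t) = -6t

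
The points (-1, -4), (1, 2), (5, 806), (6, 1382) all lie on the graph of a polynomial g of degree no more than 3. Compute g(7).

Write g(n) = an^3 + bn^2 + cn + d. Substituting each data point gives a linear system:
  -a + b - c + d = -4
  a + b + c + d = 2
  125a + 25b + 5c + d = 806
  216a + 36b + 6c + d = 1382
Solving the system yields a = 6, b = 3, c = -3, d = -4.
So g(n) = 6n^3 + 3n^2 - 3n - 4.
Then g(7) = 2180.

2180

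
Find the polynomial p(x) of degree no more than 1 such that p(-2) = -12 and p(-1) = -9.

p(x) = 3x - 6

Write p(x) = ax + b. Substituting each data point gives a linear system:
  -2a + b = -12
  -a + b = -9
Solving the system yields a = 3, b = -6.
So p(x) = 3x - 6.
Check: p(-1) = -9. ✓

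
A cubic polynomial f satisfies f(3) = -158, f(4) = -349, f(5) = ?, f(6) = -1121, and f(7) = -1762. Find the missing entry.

The 4 known points determine the degree-3 polynomial uniquely.
Write f(t) = at^3 + bt^2 + ct + d. Substituting each data point gives a linear system:
  27a + 9b + 3c + d = -158
  64a + 16b + 4c + d = -349
  216a + 36b + 6c + d = -1121
  343a + 49b + 7c + d = -1762
Solving the system yields a = -5, b = 0, c = -6, d = -5.
So f(t) = -5t³ - 6t - 5.
Then f(5) = -660.

-660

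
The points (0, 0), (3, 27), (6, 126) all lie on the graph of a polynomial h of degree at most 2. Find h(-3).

45

Forward differences of the values at n = 0, 3, 6:
  h  : 0  27  126
  Δ  : 27  99
  Δ^2: 72
The second differences are constant, confirming degree 2.
Interpolating (Newton forward form) and evaluating at n = -3 gives h(-3) = 45.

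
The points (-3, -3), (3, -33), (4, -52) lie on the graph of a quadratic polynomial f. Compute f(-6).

-42

Write f(t) = at^2 + bt + c. Substituting each data point gives a linear system:
  9a - 3b + c = -3
  9a + 3b + c = -33
  16a + 4b + c = -52
Solving the system yields a = -2, b = -5, c = 0.
So f(t) = -2t^2 - 5t.
Then f(-6) = -42.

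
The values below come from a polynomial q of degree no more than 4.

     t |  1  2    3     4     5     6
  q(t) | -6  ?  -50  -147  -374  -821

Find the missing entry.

On equispaced nodes a degree-4 polynomial has vanishing fifth forward difference, so
  - q(1) + 5·q(2) - 10·q(3) + 10·q(4) - 5·q(5) + q(6) = 0.
Substituting the known values and solving for q(2):
  5·q(2) = -85
  q(2) = -17.

-17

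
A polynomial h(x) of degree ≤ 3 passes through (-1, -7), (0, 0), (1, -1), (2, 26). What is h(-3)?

-189

Using the Lagrange interpolation formula with nodes -1, 0, 1, 2:
  L_0(x) = x(x - 1)(x - 2) / -6
  L_1(x) = (x + 1)(x - 1)(x - 2) / 2
  L_2(x) = (x + 1)x(x - 2) / -2
  L_3(x) = (x + 1)x(x - 1) / 6
Then h(x) = -7·L_0(x) + 0·L_1(x) - 1·L_2(x) + 26·L_3(x).
Expanding and collecting terms gives h(x) = 6x³ - 4x² - 3x.
Evaluating at x = -3: h(-3) = -189.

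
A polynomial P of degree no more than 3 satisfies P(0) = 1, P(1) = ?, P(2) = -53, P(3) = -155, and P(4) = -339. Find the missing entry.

The 4 known points determine the degree-3 polynomial uniquely.
Write P(n) = an^3 + bn^2 + cn + d. Substituting each data point gives a linear system:
  d = 1
  8a + 4b + 2c + d = -53
  27a + 9b + 3c + d = -155
  64a + 16b + 4c + d = -339
Solving the system yields a = -4, b = -5, c = -1, d = 1.
So P(n) = -4n^3 - 5n^2 - n + 1.
Then P(1) = -9.

-9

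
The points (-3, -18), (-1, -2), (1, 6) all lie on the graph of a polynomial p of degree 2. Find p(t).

Write p(t) = at^2 + bt + c. Substituting each data point gives a linear system:
  9a - 3b + c = -18
  a - b + c = -2
  a + b + c = 6
Solving the system yields a = -1, b = 4, c = 3.
So p(t) = -t^2 + 4t + 3.
Check: p(-3) = -18. ✓

p(t) = -t^2 + 4t + 3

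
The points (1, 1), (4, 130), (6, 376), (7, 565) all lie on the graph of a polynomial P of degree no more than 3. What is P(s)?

P(s) = s^3 + 5s^2 - 3s - 2

Write P(s) = as^3 + bs^2 + cs + d. Substituting each data point gives a linear system:
  a + b + c + d = 1
  64a + 16b + 4c + d = 130
  216a + 36b + 6c + d = 376
  343a + 49b + 7c + d = 565
Solving the system yields a = 1, b = 5, c = -3, d = -2.
So P(s) = s³ + 5s² - 3s - 2.
Check: P(7) = 565. ✓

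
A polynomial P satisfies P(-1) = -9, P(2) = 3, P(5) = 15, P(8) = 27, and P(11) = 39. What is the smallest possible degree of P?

1

Forward differences of the values at t = -1, 2, 5, 8, 11:
  P  : -9  3  15  27  39
  Δ  : 12  12  12  12
  Δ^2: 0  0  0
  Δ^3: 0  0
  Δ^4: 0
The first differences are constant (12) and nonzero, while all higher differences vanish, so the minimal degree is 1.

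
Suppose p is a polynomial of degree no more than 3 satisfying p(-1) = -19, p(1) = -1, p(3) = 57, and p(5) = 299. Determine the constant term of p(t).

-6

Write p(t) = at^3 + bt^2 + ct + d. Substituting each data point gives a linear system:
  -a + b - c + d = -19
  a + b + c + d = -1
  27a + 9b + 3c + d = 57
  125a + 25b + 5c + d = 299
Solving the system yields a = 3, b = -4, c = 6, d = -6.
So p(t) = 3t³ - 4t² + 6t - 6.
The constant term is -6.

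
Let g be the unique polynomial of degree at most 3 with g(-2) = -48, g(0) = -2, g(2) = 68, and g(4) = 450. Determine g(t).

g(t) = 6t^3 + 3t^2 + 5t - 2

Write g(t) = at^3 + bt^2 + ct + d. Substituting each data point gives a linear system:
  -8a + 4b - 2c + d = -48
  d = -2
  8a + 4b + 2c + d = 68
  64a + 16b + 4c + d = 450
Solving the system yields a = 6, b = 3, c = 5, d = -2.
So g(t) = 6t³ + 3t² + 5t - 2.
Check: g(2) = 68. ✓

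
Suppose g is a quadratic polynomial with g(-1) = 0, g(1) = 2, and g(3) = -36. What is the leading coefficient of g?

Write g(t) = at^2 + bt + c. Substituting each data point gives a linear system:
  a - b + c = 0
  a + b + c = 2
  9a + 3b + c = -36
Solving the system yields a = -5, b = 1, c = 6.
So g(t) = -5t² + t + 6.
The leading coefficient is -5.

-5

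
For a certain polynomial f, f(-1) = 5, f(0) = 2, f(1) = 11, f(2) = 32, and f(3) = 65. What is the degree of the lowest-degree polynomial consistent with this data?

Forward differences of the values at n = -1, 0, 1, 2, 3:
  f  : 5  2  11  32  65
  Δ  : -3  9  21  33
  Δ^2: 12  12  12
  Δ^3: 0  0
  Δ^4: 0
The second differences are constant (12) and nonzero, while all higher differences vanish, so the minimal degree is 2.

2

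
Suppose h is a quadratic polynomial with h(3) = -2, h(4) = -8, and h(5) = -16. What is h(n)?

h(n) = -n^2 + n + 4

Using the Lagrange interpolation formula with nodes 3, 4, 5:
  L_0(n) = (n - 4)(n - 5) / 2
  L_1(n) = (n - 3)(n - 5) / -1
  L_2(n) = (n - 3)(n - 4) / 2
Then h(n) = -2·L_0(n) - 8·L_1(n) - 16·L_2(n).
Expanding and collecting terms gives h(n) = -n^2 + n + 4.
Check: h(3) = -2. ✓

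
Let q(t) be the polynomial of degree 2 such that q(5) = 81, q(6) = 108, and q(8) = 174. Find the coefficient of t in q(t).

Write q(t) = at^2 + bt + c. Substituting each data point gives a linear system:
  25a + 5b + c = 81
  36a + 6b + c = 108
  64a + 8b + c = 174
Solving the system yields a = 2, b = 5, c = 6.
So q(t) = 2t^2 + 5t + 6.
The coefficient of t is 5.

5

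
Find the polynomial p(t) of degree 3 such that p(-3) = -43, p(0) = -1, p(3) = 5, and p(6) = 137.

p(t) = t^3 - 2t^2 - t - 1

Using the Lagrange interpolation formula with nodes -3, 0, 3, 6:
  L_0(t) = t(t - 3)(t - 6) / -162
  L_1(t) = (t + 3)(t - 3)(t - 6) / 54
  L_2(t) = (t + 3)t(t - 6) / -54
  L_3(t) = (t + 3)t(t - 3) / 162
Then p(t) = -43·L_0(t) - 1·L_1(t) + 5·L_2(t) + 137·L_3(t).
Expanding and collecting terms gives p(t) = t^3 - 2t^2 - t - 1.
Check: p(6) = 137. ✓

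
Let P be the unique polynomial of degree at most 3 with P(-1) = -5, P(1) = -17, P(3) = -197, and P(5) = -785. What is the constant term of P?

-5

Write P(t) = at^3 + bt^2 + ct + d. Substituting each data point gives a linear system:
  -a + b - c + d = -5
  a + b + c + d = -17
  27a + 9b + 3c + d = -197
  125a + 25b + 5c + d = -785
Solving the system yields a = -5, b = -6, c = -1, d = -5.
So P(t) = -5t^3 - 6t^2 - t - 5.
The constant term is -5.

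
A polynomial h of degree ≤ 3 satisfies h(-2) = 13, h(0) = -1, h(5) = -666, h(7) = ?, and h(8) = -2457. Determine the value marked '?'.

-1688

The 4 known points determine the degree-3 polynomial uniquely.
Write h(n) = an^3 + bn^2 + cn + d. Substituting each data point gives a linear system:
  -8a + 4b - 2c + d = 13
  d = -1
  125a + 25b + 5c + d = -666
  512a + 64b + 8c + d = -2457
Solving the system yields a = -4, b = -6, c = -3, d = -1.
So h(n) = -4n^3 - 6n^2 - 3n - 1.
Then h(7) = -1688.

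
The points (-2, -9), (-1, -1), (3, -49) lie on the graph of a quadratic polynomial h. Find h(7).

Write h(t) = at^2 + bt + c. Substituting each data point gives a linear system:
  4a - 2b + c = -9
  a - b + c = -1
  9a + 3b + c = -49
Solving the system yields a = -4, b = -4, c = -1.
So h(t) = -4t² - 4t - 1.
Then h(7) = -225.

-225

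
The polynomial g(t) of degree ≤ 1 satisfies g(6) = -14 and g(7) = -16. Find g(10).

-22

Write g(t) = at + b. Substituting each data point gives a linear system:
  6a + b = -14
  7a + b = -16
Solving the system yields a = -2, b = -2.
So g(t) = -2t - 2.
Then g(10) = -22.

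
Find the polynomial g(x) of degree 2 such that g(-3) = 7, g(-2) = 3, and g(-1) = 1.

g(x) = x^2 + x + 1

Write g(x) = ax^2 + bx + c. Substituting each data point gives a linear system:
  9a - 3b + c = 7
  4a - 2b + c = 3
  a - b + c = 1
Solving the system yields a = 1, b = 1, c = 1.
So g(x) = x² + x + 1.
Check: g(-2) = 3. ✓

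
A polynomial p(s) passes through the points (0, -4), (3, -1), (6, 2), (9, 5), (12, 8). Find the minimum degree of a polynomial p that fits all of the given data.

Forward differences of the values at s = 0, 3, 6, 9, 12:
  p  : -4  -1  2  5  8
  Δ  : 3  3  3  3
  Δ^2: 0  0  0
  Δ^3: 0  0
  Δ^4: 0
The first differences are constant (3) and nonzero, while all higher differences vanish, so the minimal degree is 1.

1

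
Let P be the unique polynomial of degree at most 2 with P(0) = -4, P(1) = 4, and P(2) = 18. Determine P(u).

P(u) = 3u^2 + 5u - 4

Using the Lagrange interpolation formula with nodes 0, 1, 2:
  L_0(u) = (u - 1)(u - 2) / 2
  L_1(u) = u(u - 2) / -1
  L_2(u) = u(u - 1) / 2
Then P(u) = -4·L_0(u) + 4·L_1(u) + 18·L_2(u).
Expanding and collecting terms gives P(u) = 3u² + 5u - 4.
Check: P(0) = -4. ✓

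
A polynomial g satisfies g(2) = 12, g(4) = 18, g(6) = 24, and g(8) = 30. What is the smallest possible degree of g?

Forward differences of the values at u = 2, 4, 6, 8:
  g  : 12  18  24  30
  Δ  : 6  6  6
  Δ^2: 0  0
  Δ^3: 0
The first differences are constant (6) and nonzero, while all higher differences vanish, so the minimal degree is 1.

1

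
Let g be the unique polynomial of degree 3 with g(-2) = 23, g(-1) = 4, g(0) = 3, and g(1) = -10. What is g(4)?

Using the Lagrange interpolation formula with nodes -2, -1, 0, 1:
  L_0(n) = (n + 1)n(n - 1) / -6
  L_1(n) = (n + 2)n(n - 1) / 2
  L_2(n) = (n + 2)(n + 1)(n - 1) / -2
  L_3(n) = (n + 2)(n + 1)n / 6
Then g(n) = 23·L_0(n) + 4·L_1(n) + 3·L_2(n) - 10·L_3(n).
Expanding and collecting terms gives g(n) = -5n^3 - 6n^2 - 2n + 3.
Evaluating at n = 4: g(4) = -421.

-421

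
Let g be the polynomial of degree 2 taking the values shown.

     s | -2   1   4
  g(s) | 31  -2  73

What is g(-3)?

66

Using the Lagrange interpolation formula with nodes -2, 1, 4:
  L_0(s) = (s - 1)(s - 4) / 18
  L_1(s) = (s + 2)(s - 4) / -9
  L_2(s) = (s + 2)(s - 1) / 18
Then g(s) = 31·L_0(s) - 2·L_1(s) + 73·L_2(s).
Expanding and collecting terms gives g(s) = 6s² - 5s - 3.
Evaluating at s = -3: g(-3) = 66.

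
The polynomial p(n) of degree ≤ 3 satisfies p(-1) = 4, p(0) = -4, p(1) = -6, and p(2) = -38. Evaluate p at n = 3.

-136

Using the Lagrange interpolation formula with nodes -1, 0, 1, 2:
  L_0(n) = n(n - 1)(n - 2) / -6
  L_1(n) = (n + 1)(n - 1)(n - 2) / 2
  L_2(n) = (n + 1)n(n - 2) / -2
  L_3(n) = (n + 1)n(n - 1) / 6
Then p(n) = 4·L_0(n) - 4·L_1(n) - 6·L_2(n) - 38·L_3(n).
Expanding and collecting terms gives p(n) = -6n^3 + 3n^2 + n - 4.
Evaluating at n = 3: p(3) = -136.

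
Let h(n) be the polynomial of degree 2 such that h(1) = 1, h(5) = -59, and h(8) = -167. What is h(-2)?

-17

Using the Lagrange interpolation formula with nodes 1, 5, 8:
  L_0(n) = (n - 5)(n - 8) / 28
  L_1(n) = (n - 1)(n - 8) / -12
  L_2(n) = (n - 1)(n - 5) / 21
Then h(n) = 1·L_0(n) - 59·L_1(n) - 167·L_2(n).
Expanding and collecting terms gives h(n) = -3n^2 + 3n + 1.
Evaluating at n = -2: h(-2) = -17.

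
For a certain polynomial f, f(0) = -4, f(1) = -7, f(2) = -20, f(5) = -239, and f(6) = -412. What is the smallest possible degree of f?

3

Divided differences on the nodes 0, 1, 2, 5, 6:
  order 0: -4  -7  -20  -239  -412
  order 1: -3  -13  -73  -173
  order 2: -5  -15  -25
  order 3: -2  -2
  order 4: 0
The order-3 divided differences are all -2 (nonzero) and every higher order vanishes, so the data lies on a polynomial of degree exactly 3.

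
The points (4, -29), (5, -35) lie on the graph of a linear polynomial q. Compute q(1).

-11

Using the Lagrange interpolation formula with nodes 4, 5:
  L_0(x) = (x - 5) / -1
  L_1(x) = (x - 4) / 1
Then q(x) = -29·L_0(x) - 35·L_1(x).
Expanding and collecting terms gives q(x) = -6x - 5.
Evaluating at x = 1: q(1) = -11.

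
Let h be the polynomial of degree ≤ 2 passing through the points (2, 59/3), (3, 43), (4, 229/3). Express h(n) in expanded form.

Write h(n) = an^2 + bn + c. Substituting each data point gives a linear system:
  4a + 2b + c = 59/3
  9a + 3b + c = 43
  16a + 4b + c = 229/3
Solving the system yields a = 5, b = -5/3, c = 3.
So h(n) = 5n^2 - (5/3)n + 3.
Check: h(3) = 43. ✓

h(n) = 5n^2 - (5/3)n + 3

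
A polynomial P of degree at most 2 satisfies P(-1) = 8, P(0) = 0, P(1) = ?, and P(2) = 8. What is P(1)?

0

The 3 known points determine the degree-2 polynomial uniquely.
Write P(u) = au^2 + bu + c. Substituting each data point gives a linear system:
  a - b + c = 8
  c = 0
  4a + 2b + c = 8
Solving the system yields a = 4, b = -4, c = 0.
So P(u) = 4u² - 4u.
Then P(1) = 0.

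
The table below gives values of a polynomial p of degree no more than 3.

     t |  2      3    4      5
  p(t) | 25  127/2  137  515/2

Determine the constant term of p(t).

5

Write p(t) = at^3 + bt^2 + ct + d. Substituting each data point gives a linear system:
  8a + 4b + 2c + d = 25
  27a + 9b + 3c + d = 127/2
  64a + 16b + 4c + d = 137
  125a + 25b + 5c + d = 515/2
Solving the system yields a = 2, b = -1/2, c = 3, d = 5.
So p(t) = 2t^3 - (1/2)t^2 + 3t + 5.
The constant term is 5.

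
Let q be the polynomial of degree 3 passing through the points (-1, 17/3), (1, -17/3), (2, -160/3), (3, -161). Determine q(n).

Using the Lagrange interpolation formula with nodes -1, 1, 2, 3:
  L_0(n) = (n - 1)(n - 2)(n - 3) / -24
  L_1(n) = (n + 1)(n - 2)(n - 3) / 4
  L_2(n) = (n + 1)(n - 1)(n - 3) / -3
  L_3(n) = (n + 1)(n - 1)(n - 2) / 8
Then q(n) = 17/3·L_0(n) - 17/3·L_1(n) - 160/3·L_2(n) - 161·L_3(n).
Expanding and collecting terms gives q(n) = -4n³ - 6n² - (5/3)n + 6.
Check: q(-1) = 17/3. ✓

q(n) = -4n^3 - 6n^2 - (5/3)n + 6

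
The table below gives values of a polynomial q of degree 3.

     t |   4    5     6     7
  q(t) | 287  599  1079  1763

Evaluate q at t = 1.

-1

Using the Lagrange interpolation formula with nodes 4, 5, 6, 7:
  L_0(t) = (t - 5)(t - 6)(t - 7) / -6
  L_1(t) = (t - 4)(t - 6)(t - 7) / 2
  L_2(t) = (t - 4)(t - 5)(t - 7) / -2
  L_3(t) = (t - 4)(t - 5)(t - 6) / 6
Then q(t) = 287·L_0(t) + 599·L_1(t) + 1079·L_2(t) + 1763·L_3(t).
Expanding and collecting terms gives q(t) = 6t³ - 6t² - 1.
Evaluating at t = 1: q(1) = -1.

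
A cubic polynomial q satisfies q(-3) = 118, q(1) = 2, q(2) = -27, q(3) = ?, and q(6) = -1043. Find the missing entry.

-116

The 4 known points determine the degree-3 polynomial uniquely.
Write q(u) = au^3 + bu^2 + cu + d. Substituting each data point gives a linear system:
  -27a + 9b - 3c + d = 118
  a + b + c + d = 2
  8a + 4b + 2c + d = -27
  216a + 36b + 6c + d = -1043
Solving the system yields a = -5, b = 0, c = 6, d = 1.
So q(u) = -5u³ + 6u + 1.
Then q(3) = -116.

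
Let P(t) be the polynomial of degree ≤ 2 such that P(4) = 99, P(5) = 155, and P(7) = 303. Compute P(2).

Write P(t) = at^2 + bt + c. Substituting each data point gives a linear system:
  16a + 4b + c = 99
  25a + 5b + c = 155
  49a + 7b + c = 303
Solving the system yields a = 6, b = 2, c = -5.
So P(t) = 6t^2 + 2t - 5.
Then P(2) = 23.

23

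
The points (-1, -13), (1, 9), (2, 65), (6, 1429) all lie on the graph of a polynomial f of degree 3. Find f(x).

Write f(x) = ax^3 + bx^2 + cx + d. Substituting each data point gives a linear system:
  -a + b - c + d = -13
  a + b + c + d = 9
  8a + 4b + 2c + d = 65
  216a + 36b + 6c + d = 1429
Solving the system yields a = 6, b = 3, c = 5, d = -5.
So f(x) = 6x^3 + 3x^2 + 5x - 5.
Check: f(6) = 1429. ✓

f(x) = 6x^3 + 3x^2 + 5x - 5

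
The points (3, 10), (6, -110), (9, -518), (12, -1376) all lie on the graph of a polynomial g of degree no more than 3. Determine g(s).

Write g(s) = as^3 + bs^2 + cs + d. Substituting each data point gives a linear system:
  27a + 9b + 3c + d = 10
  216a + 36b + 6c + d = -110
  729a + 81b + 9c + d = -518
  1728a + 144b + 12c + d = -1376
Solving the system yields a = -1, b = 2, c = 5, d = 4.
So g(s) = -s³ + 2s² + 5s + 4.
Check: g(3) = 10. ✓

g(s) = -s^3 + 2s^2 + 5s + 4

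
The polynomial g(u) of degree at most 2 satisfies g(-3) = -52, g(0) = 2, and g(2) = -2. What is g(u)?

Write g(u) = au^2 + bu + c. Substituting each data point gives a linear system:
  9a - 3b + c = -52
  c = 2
  4a + 2b + c = -2
Solving the system yields a = -4, b = 6, c = 2.
So g(u) = -4u^2 + 6u + 2.
Check: g(2) = -2. ✓

g(u) = -4u^2 + 6u + 2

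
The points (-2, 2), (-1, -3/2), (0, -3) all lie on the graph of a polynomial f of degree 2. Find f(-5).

Forward differences of the values at s = -2, -1, 0:
  f  : 2  -3/2  -3
  Δ  : -7/2  -3/2
  Δ^2: 2
The second differences are constant, confirming degree 2.
Interpolating (Newton forward form) and evaluating at s = -5 gives f(-5) = 49/2.

49/2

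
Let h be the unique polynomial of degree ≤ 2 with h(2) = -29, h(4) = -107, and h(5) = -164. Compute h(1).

-8

Using the Lagrange interpolation formula with nodes 2, 4, 5:
  L_0(x) = (x - 4)(x - 5) / 6
  L_1(x) = (x - 2)(x - 5) / -2
  L_2(x) = (x - 2)(x - 4) / 3
Then h(x) = -29·L_0(x) - 107·L_1(x) - 164·L_2(x).
Expanding and collecting terms gives h(x) = -6x^2 - 3x + 1.
Evaluating at x = 1: h(1) = -8.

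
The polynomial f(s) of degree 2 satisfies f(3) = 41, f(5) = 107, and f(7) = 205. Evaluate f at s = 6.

152

Forward differences of the values at s = 3, 5, 7:
  f  : 41  107  205
  Δ  : 66  98
  Δ^2: 32
The second differences are constant, confirming degree 2.
Interpolating (Newton forward form) and evaluating at s = 6 gives f(6) = 152.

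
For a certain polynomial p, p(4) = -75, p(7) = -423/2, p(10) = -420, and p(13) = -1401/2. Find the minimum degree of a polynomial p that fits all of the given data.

Forward differences of the values at s = 4, 7, 10, 13:
  p  : -75  -423/2  -420  -1401/2
  Δ  : -273/2  -417/2  -561/2
  Δ^2: -72  -72
  Δ^3: 0
The second differences are constant (-72) and nonzero, while all higher differences vanish, so the minimal degree is 2.

2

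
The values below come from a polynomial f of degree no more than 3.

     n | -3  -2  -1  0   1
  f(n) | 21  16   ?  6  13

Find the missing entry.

The 4 known points determine the degree-3 polynomial uniquely.
Write f(n) = an^3 + bn^2 + cn + d. Substituting each data point gives a linear system:
  -27a + 9b - 3c + d = 21
  -8a + 4b - 2c + d = 16
  d = 6
  a + b + c + d = 13
Solving the system yields a = 1, b = 5, c = 1, d = 6.
So f(n) = n³ + 5n² + n + 6.
Then f(-1) = 9.

9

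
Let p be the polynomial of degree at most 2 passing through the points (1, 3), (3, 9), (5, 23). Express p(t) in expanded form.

Write p(t) = at^2 + bt + c. Substituting each data point gives a linear system:
  a + b + c = 3
  9a + 3b + c = 9
  25a + 5b + c = 23
Solving the system yields a = 1, b = -1, c = 3.
So p(t) = t² - t + 3.
Check: p(5) = 23. ✓

p(t) = t^2 - t + 3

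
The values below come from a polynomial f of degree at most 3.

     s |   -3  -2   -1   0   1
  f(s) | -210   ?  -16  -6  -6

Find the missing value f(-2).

-72

The 4 known points determine the degree-3 polynomial uniquely.
Write f(s) = as^3 + bs^2 + cs + d. Substituting each data point gives a linear system:
  -27a + 9b - 3c + d = -210
  -a + b - c + d = -16
  d = -6
  a + b + c + d = -6
Solving the system yields a = 6, b = -5, c = -1, d = -6.
So f(s) = 6s³ - 5s² - s - 6.
Then f(-2) = -72.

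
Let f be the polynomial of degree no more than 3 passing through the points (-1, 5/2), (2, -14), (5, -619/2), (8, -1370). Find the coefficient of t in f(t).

1

Write f(t) = at^3 + bt^2 + ct + d. Substituting each data point gives a linear system:
  -a + b - c + d = 5/2
  8a + 4b + 2c + d = -14
  125a + 25b + 5c + d = -619/2
  512a + 64b + 8c + d = -1370
Solving the system yields a = -3, b = 5/2, c = 1, d = -2.
So f(t) = -3t³ + (5/2)t² + t - 2.
The coefficient of t is 1.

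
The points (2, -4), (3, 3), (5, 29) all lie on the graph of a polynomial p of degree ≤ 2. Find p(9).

Using the Lagrange interpolation formula with nodes 2, 3, 5:
  L_0(x) = (x - 3)(x - 5) / 3
  L_1(x) = (x - 2)(x - 5) / -2
  L_2(x) = (x - 2)(x - 3) / 6
Then p(x) = -4·L_0(x) + 3·L_1(x) + 29·L_2(x).
Expanding and collecting terms gives p(x) = 2x^2 - 3x - 6.
Evaluating at x = 9: p(9) = 129.

129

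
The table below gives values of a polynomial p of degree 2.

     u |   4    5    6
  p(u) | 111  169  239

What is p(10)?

Write p(u) = au^2 + bu + c. Substituting each data point gives a linear system:
  16a + 4b + c = 111
  25a + 5b + c = 169
  36a + 6b + c = 239
Solving the system yields a = 6, b = 4, c = -1.
So p(u) = 6u² + 4u - 1.
Then p(10) = 639.

639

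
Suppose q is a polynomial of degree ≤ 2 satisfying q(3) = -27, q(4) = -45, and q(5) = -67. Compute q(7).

-123

Write q(t) = at^2 + bt + c. Substituting each data point gives a linear system:
  9a + 3b + c = -27
  16a + 4b + c = -45
  25a + 5b + c = -67
Solving the system yields a = -2, b = -4, c = 3.
So q(t) = -2t^2 - 4t + 3.
Then q(7) = -123.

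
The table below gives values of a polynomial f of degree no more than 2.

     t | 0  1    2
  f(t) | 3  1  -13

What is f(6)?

-189

Using the Lagrange interpolation formula with nodes 0, 1, 2:
  L_0(t) = (t - 1)(t - 2) / 2
  L_1(t) = t(t - 2) / -1
  L_2(t) = t(t - 1) / 2
Then f(t) = 3·L_0(t) + 1·L_1(t) - 13·L_2(t).
Expanding and collecting terms gives f(t) = -6t^2 + 4t + 3.
Evaluating at t = 6: f(6) = -189.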